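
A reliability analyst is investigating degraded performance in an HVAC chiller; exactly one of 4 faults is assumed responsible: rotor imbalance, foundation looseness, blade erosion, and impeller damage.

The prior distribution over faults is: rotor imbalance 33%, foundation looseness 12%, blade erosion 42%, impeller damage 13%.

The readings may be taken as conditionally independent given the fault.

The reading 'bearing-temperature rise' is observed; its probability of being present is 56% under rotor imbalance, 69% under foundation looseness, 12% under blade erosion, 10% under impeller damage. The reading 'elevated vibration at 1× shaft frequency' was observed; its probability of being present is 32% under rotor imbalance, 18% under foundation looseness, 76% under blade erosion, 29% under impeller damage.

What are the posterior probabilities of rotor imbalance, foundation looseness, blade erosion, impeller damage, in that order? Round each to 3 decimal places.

0.509, 0.128, 0.330, 0.032

Multiply each prior by the joint likelihood of the reading pattern:
  rotor imbalance: 0.33 × 0.56 × 0.32 = 0.059136
  foundation looseness: 0.12 × 0.69 × 0.18 = 0.014904
  blade erosion: 0.42 × 0.12 × 0.76 = 0.038304
  impeller damage: 0.13 × 0.10 × 0.29 = 0.00377
Normalizing constant Z = 0.059136 + 0.014904 + 0.038304 + 0.00377 = 0.11611.
P(rotor imbalance | evidence) = 0.059136 / 0.11611 ≈ 0.509
P(foundation looseness | evidence) = 0.014904 / 0.11611 ≈ 0.128
P(blade erosion | evidence) = 0.038304 / 0.11611 ≈ 0.330
P(impeller damage | evidence) = 0.00377 / 0.11611 ≈ 0.032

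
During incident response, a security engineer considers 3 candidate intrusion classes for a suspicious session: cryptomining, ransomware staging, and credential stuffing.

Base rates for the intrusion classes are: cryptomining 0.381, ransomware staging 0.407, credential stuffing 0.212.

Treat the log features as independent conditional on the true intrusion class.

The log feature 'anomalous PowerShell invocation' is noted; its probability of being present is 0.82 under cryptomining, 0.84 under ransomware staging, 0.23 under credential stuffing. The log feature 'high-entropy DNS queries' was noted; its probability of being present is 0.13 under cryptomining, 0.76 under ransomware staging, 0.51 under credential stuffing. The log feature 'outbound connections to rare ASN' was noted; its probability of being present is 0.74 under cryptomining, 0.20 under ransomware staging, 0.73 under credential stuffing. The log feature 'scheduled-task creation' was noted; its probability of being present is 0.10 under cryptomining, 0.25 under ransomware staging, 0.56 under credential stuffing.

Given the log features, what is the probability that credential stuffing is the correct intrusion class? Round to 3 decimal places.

By Bayes' rule with conditional independence, the unnormalized weight for each hypothesis is prior × ∏ likelihoods:
  cryptomining: 0.381 × 0.82 × 0.13 × 0.74 × 0.10 = 0.0030055
  ransomware staging: 0.407 × 0.84 × 0.76 × 0.20 × 0.25 = 0.012991
  credential stuffing: 0.212 × 0.23 × 0.51 × 0.73 × 0.56 = 0.010166
The unnormalized weights sum to 0.026163.
P(credential stuffing | evidence) = 0.010166 / 0.026163 ≈ 0.389.

0.389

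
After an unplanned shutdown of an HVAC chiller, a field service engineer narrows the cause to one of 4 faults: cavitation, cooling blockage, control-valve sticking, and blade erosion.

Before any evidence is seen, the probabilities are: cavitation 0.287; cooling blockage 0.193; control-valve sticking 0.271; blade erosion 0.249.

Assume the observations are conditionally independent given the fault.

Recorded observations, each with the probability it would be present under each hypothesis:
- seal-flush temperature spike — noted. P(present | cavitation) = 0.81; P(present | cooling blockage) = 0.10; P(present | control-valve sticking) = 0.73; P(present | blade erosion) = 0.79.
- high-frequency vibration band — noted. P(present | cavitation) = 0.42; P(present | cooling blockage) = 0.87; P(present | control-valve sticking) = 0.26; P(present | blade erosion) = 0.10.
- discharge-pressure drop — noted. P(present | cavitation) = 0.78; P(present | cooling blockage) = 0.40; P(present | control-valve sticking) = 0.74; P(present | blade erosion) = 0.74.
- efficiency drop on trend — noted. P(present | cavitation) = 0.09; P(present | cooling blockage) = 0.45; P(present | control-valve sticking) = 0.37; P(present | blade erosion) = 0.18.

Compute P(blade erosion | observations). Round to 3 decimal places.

0.099

By Bayes' rule with conditional independence, the unnormalized weight for each hypothesis is prior × ∏ likelihoods:
  cavitation: 0.287 × 0.81 × 0.42 × 0.78 × 0.09 = 0.0068541
  cooling blockage: 0.193 × 0.10 × 0.87 × 0.40 × 0.45 = 0.0030224
  control-valve sticking: 0.271 × 0.73 × 0.26 × 0.74 × 0.37 = 0.014083
  blade erosion: 0.249 × 0.79 × 0.10 × 0.74 × 0.18 = 0.0026202
Marginal likelihood of the evidence = 0.02658.
P(blade erosion | evidence) = 0.0026202 / 0.02658 ≈ 0.099.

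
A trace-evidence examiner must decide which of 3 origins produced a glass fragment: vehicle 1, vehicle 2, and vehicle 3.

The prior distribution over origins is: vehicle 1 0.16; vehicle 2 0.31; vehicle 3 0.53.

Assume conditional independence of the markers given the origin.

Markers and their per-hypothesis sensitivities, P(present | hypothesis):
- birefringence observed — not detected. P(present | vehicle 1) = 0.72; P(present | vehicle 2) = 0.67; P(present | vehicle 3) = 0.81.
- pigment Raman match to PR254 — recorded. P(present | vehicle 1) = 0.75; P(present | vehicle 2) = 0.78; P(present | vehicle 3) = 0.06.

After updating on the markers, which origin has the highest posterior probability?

For each hypothesis, the unnormalized posterior weight is prior × product of the marker likelihoods (using 1 − P(present | H) for each absent marker):
  vehicle 1: 0.16 × (1 − 0.72) × 0.75 = 0.0336
  vehicle 2: 0.31 × (1 − 0.67) × 0.78 = 0.079794
  vehicle 3: 0.53 × (1 − 0.81) × 0.06 = 0.006042
The unnormalized weights sum to 0.11944.
P(vehicle 1 | evidence) ≈ 0.0336 / 0.11944 ≈ 0.281
P(vehicle 2 | evidence) ≈ 0.079794 / 0.11944 ≈ 0.668
P(vehicle 3 | evidence) ≈ 0.006042 / 0.11944 ≈ 0.051
The largest is 0.668, so vehicle 2 is most probable.

vehicle 2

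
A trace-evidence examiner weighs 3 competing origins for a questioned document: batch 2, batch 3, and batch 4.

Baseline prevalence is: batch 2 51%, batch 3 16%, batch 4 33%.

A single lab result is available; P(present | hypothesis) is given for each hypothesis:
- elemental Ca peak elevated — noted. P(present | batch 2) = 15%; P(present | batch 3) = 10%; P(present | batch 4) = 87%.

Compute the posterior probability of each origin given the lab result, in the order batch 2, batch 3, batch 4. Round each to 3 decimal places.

By Bayes' rule, the unnormalized weight for each hypothesis is prior × likelihood:
  batch 2: 0.51 × 0.15 = 0.0765
  batch 3: 0.16 × 0.10 = 0.016
  batch 4: 0.33 × 0.87 = 0.2871
Marginal likelihood of the evidence = 0.3796.
P(batch 2 | evidence) = 0.0765 / 0.3796 ≈ 0.202
P(batch 3 | evidence) = 0.016 / 0.3796 ≈ 0.042
P(batch 4 | evidence) = 0.2871 / 0.3796 ≈ 0.756

0.202, 0.042, 0.756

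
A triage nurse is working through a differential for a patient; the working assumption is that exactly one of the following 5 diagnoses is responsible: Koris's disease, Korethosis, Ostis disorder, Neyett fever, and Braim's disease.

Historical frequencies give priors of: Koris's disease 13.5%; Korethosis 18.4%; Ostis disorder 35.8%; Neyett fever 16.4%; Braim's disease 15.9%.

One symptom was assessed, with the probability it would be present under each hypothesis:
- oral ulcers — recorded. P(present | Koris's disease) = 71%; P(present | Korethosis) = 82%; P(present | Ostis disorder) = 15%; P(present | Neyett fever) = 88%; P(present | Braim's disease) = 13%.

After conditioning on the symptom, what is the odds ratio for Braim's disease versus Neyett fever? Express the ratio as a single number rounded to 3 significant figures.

Posterior odds equal prior odds times the likelihood ratio; only the two competing hypotheses matter.
  Braim's disease: 0.159 × 0.13 = 0.02067
  Neyett fever: 0.164 × 0.88 = 0.14432
Odds(Braim's disease : Neyett fever) = 0.02067 / 0.14432 ≈ 0.143.

0.143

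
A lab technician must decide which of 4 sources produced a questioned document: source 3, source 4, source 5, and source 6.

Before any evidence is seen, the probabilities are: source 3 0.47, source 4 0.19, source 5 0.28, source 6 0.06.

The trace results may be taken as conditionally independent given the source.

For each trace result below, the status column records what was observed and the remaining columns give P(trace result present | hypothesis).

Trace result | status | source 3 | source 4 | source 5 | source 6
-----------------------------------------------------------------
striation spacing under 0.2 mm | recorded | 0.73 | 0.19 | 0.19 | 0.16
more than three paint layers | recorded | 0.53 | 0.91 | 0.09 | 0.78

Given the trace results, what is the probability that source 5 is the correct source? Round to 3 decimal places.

Multiply each prior by the joint likelihood of the trace result pattern:
  source 3: 0.47 × 0.73 × 0.53 = 0.18184
  source 4: 0.19 × 0.19 × 0.91 = 0.032851
  source 5: 0.28 × 0.19 × 0.09 = 0.004788
  source 6: 0.06 × 0.16 × 0.78 = 0.007488
Marginal likelihood of the evidence = 0.22697.
P(source 5 | evidence) = 0.004788 / 0.22697 ≈ 0.021.

0.021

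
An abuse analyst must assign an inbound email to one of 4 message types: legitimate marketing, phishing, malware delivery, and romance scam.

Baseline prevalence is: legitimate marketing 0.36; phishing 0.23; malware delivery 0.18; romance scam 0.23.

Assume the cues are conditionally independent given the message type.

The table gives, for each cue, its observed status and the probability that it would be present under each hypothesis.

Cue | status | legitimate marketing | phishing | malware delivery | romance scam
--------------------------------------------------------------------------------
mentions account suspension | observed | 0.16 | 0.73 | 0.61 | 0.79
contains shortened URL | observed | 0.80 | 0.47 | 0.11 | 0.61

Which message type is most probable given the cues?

By Bayes' rule with conditional independence, the unnormalized weight for each hypothesis is prior × ∏ likelihoods:
  legitimate marketing: 0.36 × 0.16 × 0.80 = 0.04608
  phishing: 0.23 × 0.73 × 0.47 = 0.078913
  malware delivery: 0.18 × 0.61 × 0.11 = 0.012078
  romance scam: 0.23 × 0.79 × 0.61 = 0.11084
Marginal likelihood of the evidence = 0.24791.
P(legitimate marketing | evidence) ≈ 0.04608 / 0.24791 ≈ 0.186
P(phishing | evidence) ≈ 0.078913 / 0.24791 ≈ 0.318
P(malware delivery | evidence) ≈ 0.012078 / 0.24791 ≈ 0.049
P(romance scam | evidence) ≈ 0.11084 / 0.24791 ≈ 0.447
The largest is 0.447, so romance scam is most probable.

romance scam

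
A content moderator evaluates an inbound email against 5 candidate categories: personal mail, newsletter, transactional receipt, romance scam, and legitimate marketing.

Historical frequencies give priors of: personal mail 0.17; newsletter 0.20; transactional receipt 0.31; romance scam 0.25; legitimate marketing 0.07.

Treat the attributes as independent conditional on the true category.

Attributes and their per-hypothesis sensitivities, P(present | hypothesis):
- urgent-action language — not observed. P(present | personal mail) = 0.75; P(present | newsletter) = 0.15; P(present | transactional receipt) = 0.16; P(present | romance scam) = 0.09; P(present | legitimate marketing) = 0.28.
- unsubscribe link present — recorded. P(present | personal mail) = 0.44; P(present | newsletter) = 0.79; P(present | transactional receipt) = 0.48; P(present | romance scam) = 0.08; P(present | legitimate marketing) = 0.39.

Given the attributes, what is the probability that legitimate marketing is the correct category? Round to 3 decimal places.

By Bayes' rule with conditional independence, the unnormalized weight for each hypothesis is prior × ∏ likelihoods (using 1 − P(present | H) for each absent attribute):
  personal mail: 0.17 × (1 − 0.75) × 0.44 = 0.0187
  newsletter: 0.20 × (1 − 0.15) × 0.79 = 0.1343
  transactional receipt: 0.31 × (1 − 0.16) × 0.48 = 0.12499
  romance scam: 0.25 × (1 − 0.09) × 0.08 = 0.0182
  legitimate marketing: 0.07 × (1 − 0.28) × 0.39 = 0.019656
Marginal likelihood of the evidence = 0.31585.
P(legitimate marketing | evidence) = 0.019656 / 0.31585 ≈ 0.062.

0.062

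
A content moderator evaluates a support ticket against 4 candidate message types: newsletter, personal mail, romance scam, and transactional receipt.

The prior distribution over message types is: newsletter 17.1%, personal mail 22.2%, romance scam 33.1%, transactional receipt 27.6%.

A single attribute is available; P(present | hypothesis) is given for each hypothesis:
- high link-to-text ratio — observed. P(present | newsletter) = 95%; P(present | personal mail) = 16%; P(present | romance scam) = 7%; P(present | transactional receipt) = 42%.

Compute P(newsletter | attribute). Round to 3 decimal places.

By Bayes' rule, the unnormalized weight for each hypothesis is prior × likelihood:
  newsletter: 0.171 × 0.95 = 0.16245
  personal mail: 0.222 × 0.16 = 0.03552
  romance scam: 0.331 × 0.07 = 0.02317
  transactional receipt: 0.276 × 0.42 = 0.11592
Normalizing constant Z = 0.16245 + 0.03552 + 0.02317 + 0.11592 = 0.33706.
P(newsletter | evidence) = 0.16245 / 0.33706 ≈ 0.482.

0.482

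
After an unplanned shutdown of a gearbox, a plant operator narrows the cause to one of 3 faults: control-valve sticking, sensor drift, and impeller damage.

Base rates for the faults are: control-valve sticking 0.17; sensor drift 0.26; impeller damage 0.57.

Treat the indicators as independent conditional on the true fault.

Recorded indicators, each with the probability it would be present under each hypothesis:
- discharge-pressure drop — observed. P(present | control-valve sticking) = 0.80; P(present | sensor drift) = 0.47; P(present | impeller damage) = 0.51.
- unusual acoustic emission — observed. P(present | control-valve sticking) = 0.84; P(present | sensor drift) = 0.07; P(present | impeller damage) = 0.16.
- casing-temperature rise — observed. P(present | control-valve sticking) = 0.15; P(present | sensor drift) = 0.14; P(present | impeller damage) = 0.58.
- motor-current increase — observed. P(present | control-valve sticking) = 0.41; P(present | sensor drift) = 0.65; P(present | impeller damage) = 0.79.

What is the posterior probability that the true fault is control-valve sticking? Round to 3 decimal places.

For each hypothesis, the unnormalized posterior weight is prior × product of the indicator likelihoods:
  control-valve sticking: 0.17 × 0.80 × 0.84 × 0.15 × 0.41 = 0.0070258
  sensor drift: 0.26 × 0.47 × 0.07 × 0.14 × 0.65 = 0.00077841
  impeller damage: 0.57 × 0.51 × 0.16 × 0.58 × 0.79 = 0.021312
Normalizing constant Z = 0.0070258 + 0.00077841 + 0.021312 = 0.029116.
P(control-valve sticking | evidence) = 0.0070258 / 0.029116 ≈ 0.241.

0.241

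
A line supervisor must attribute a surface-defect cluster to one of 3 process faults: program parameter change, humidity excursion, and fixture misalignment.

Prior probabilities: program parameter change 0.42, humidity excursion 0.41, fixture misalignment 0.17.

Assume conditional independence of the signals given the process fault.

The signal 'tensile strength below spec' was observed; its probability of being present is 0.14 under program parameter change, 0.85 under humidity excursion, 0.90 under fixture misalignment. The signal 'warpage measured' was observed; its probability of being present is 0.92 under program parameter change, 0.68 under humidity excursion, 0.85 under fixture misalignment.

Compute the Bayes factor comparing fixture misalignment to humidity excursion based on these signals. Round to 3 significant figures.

The Bayes factor is the ratio of the joint likelihoods of the signal pattern under the two hypotheses.
  fixture misalignment: 0.90 × 0.85 = 0.765
  humidity excursion: 0.85 × 0.68 = 0.578
Bayes factor = 0.765 / 0.578 ≈ 1.32

1.32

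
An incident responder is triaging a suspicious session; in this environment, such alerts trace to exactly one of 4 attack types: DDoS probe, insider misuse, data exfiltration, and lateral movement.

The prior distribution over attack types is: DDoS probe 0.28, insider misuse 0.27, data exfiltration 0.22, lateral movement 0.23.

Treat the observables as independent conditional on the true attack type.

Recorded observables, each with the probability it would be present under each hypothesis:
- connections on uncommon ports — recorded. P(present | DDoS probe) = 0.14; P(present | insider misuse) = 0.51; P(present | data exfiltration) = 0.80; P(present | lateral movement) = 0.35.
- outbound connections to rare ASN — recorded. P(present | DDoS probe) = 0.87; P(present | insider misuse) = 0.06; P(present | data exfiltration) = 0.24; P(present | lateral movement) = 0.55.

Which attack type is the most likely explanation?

lateral movement

For each hypothesis, the unnormalized posterior weight is prior × product of the observable likelihoods:
  DDoS probe: 0.28 × 0.14 × 0.87 = 0.034104
  insider misuse: 0.27 × 0.51 × 0.06 = 0.008262
  data exfiltration: 0.22 × 0.80 × 0.24 = 0.04224
  lateral movement: 0.23 × 0.35 × 0.55 = 0.044275
Normalizing constant Z = 0.034104 + 0.008262 + 0.04224 + 0.044275 = 0.12888.
P(DDoS probe | evidence) ≈ 0.034104 / 0.12888 ≈ 0.265
P(insider misuse | evidence) ≈ 0.008262 / 0.12888 ≈ 0.064
P(data exfiltration | evidence) ≈ 0.04224 / 0.12888 ≈ 0.328
P(lateral movement | evidence) ≈ 0.044275 / 0.12888 ≈ 0.344
The largest is 0.344, so lateral movement is most probable.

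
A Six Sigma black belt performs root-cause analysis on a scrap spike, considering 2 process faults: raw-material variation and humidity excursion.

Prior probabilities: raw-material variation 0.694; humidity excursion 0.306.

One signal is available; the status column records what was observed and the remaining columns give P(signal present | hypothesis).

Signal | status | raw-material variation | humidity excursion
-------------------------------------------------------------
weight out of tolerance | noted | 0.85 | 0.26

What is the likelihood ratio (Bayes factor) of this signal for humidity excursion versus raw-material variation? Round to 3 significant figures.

The Bayes factor is the ratio of the two likelihoods.
  humidity excursion: 0.26
  raw-material variation: 0.85
Bayes factor = 0.26 / 0.85 ≈ 0.306

0.306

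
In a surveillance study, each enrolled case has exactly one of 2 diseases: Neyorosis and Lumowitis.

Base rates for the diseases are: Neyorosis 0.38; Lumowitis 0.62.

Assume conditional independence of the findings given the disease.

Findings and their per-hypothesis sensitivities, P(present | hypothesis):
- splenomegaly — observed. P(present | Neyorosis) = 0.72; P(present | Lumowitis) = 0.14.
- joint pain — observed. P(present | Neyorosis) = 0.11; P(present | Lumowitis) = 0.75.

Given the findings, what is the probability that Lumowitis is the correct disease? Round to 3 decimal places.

Multiply each prior by the joint likelihood of the evidence pattern:
  Neyorosis: 0.38 × 0.72 × 0.11 = 0.030096
  Lumowitis: 0.62 × 0.14 × 0.75 = 0.0651
Normalizing constant Z = 0.030096 + 0.0651 = 0.095196.
P(Lumowitis | evidence) = 0.0651 / 0.095196 ≈ 0.684.

0.684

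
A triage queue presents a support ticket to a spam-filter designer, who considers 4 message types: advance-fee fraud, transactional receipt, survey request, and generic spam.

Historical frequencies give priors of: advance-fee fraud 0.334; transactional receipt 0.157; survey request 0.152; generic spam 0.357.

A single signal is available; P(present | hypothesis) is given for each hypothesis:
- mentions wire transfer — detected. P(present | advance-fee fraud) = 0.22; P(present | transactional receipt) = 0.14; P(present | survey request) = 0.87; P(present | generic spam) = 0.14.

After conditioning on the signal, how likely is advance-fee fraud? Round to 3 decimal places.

0.265

By Bayes' rule, the unnormalized weight for each hypothesis is prior × likelihood:
  advance-fee fraud: 0.334 × 0.22 = 0.07348
  transactional receipt: 0.157 × 0.14 = 0.02198
  survey request: 0.152 × 0.87 = 0.13224
  generic spam: 0.357 × 0.14 = 0.04998
The unnormalized weights sum to 0.27768.
P(advance-fee fraud | evidence) = 0.07348 / 0.27768 ≈ 0.265.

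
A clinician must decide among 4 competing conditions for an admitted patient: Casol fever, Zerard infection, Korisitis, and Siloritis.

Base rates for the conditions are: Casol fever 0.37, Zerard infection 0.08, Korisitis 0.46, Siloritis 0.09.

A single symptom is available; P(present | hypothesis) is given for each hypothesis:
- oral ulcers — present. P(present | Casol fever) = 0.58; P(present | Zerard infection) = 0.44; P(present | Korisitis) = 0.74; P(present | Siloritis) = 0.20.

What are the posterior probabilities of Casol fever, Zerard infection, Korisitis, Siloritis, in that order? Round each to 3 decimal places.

0.353, 0.058, 0.560, 0.030

Multiply each prior by the likelihood of the symptom:
  Casol fever: 0.37 × 0.58 = 0.2146
  Zerard infection: 0.08 × 0.44 = 0.0352
  Korisitis: 0.46 × 0.74 = 0.3404
  Siloritis: 0.09 × 0.20 = 0.018
Normalizing constant Z = 0.2146 + 0.0352 + 0.3404 + 0.018 = 0.6082.
P(Casol fever | evidence) = 0.2146 / 0.6082 ≈ 0.353
P(Zerard infection | evidence) = 0.0352 / 0.6082 ≈ 0.058
P(Korisitis | evidence) = 0.3404 / 0.6082 ≈ 0.560
P(Siloritis | evidence) = 0.018 / 0.6082 ≈ 0.030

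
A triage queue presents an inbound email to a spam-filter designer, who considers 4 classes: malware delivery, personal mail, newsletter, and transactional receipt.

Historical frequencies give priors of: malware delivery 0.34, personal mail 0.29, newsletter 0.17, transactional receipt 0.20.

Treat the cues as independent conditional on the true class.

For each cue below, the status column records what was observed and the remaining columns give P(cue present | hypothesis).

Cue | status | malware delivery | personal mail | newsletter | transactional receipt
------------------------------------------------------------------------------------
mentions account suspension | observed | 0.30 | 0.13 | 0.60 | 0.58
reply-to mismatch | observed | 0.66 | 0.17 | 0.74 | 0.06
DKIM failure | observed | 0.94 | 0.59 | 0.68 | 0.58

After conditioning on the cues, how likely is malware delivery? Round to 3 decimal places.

0.517

By Bayes' rule with conditional independence, the unnormalized weight for each hypothesis is prior × ∏ likelihoods:
  malware delivery: 0.34 × 0.30 × 0.66 × 0.94 = 0.063281
  personal mail: 0.29 × 0.13 × 0.17 × 0.59 = 0.0037813
  newsletter: 0.17 × 0.60 × 0.74 × 0.68 = 0.051326
  transactional receipt: 0.20 × 0.58 × 0.06 × 0.58 = 0.0040368
The unnormalized weights sum to 0.12243.
P(malware delivery | evidence) = 0.063281 / 0.12243 ≈ 0.517.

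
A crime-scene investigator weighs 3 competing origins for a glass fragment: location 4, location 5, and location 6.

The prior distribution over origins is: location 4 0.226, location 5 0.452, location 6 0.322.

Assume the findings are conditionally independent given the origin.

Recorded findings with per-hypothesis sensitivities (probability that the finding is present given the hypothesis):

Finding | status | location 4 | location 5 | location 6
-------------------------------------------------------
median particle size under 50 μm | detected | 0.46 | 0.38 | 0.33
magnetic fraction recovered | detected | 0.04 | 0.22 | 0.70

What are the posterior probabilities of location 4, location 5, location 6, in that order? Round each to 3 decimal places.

0.036, 0.325, 0.639

For each hypothesis, the unnormalized posterior weight is prior × product of the finding likelihoods:
  location 4: 0.226 × 0.46 × 0.04 = 0.0041584
  location 5: 0.452 × 0.38 × 0.22 = 0.037787
  location 6: 0.322 × 0.33 × 0.70 = 0.074382
Marginal likelihood of the evidence = 0.11633.
P(location 4 | evidence) = 0.0041584 / 0.11633 ≈ 0.036
P(location 5 | evidence) = 0.037787 / 0.11633 ≈ 0.325
P(location 6 | evidence) = 0.074382 / 0.11633 ≈ 0.639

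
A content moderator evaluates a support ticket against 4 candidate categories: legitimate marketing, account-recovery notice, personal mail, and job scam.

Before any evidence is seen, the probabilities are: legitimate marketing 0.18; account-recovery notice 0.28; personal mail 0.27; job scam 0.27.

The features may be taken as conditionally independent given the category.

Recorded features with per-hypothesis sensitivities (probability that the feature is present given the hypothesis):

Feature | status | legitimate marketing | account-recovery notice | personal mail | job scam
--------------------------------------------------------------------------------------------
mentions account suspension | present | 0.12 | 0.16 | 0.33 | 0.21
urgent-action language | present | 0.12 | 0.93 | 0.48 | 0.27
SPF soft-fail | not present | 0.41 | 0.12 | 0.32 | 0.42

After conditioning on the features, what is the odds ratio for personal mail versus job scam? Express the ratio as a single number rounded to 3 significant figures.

Posterior odds equal prior odds times the likelihood ratio; only the two competing hypotheses matter (using 1 − P(present | H) for each absent feature).
  personal mail: 0.27 × 0.33 × 0.48 × (1 − 0.32) = 0.029082
  job scam: 0.27 × 0.21 × 0.27 × (1 − 0.42) = 0.0088792
Posterior odds = 0.029082 / 0.0088792 ≈ 3.28.

3.28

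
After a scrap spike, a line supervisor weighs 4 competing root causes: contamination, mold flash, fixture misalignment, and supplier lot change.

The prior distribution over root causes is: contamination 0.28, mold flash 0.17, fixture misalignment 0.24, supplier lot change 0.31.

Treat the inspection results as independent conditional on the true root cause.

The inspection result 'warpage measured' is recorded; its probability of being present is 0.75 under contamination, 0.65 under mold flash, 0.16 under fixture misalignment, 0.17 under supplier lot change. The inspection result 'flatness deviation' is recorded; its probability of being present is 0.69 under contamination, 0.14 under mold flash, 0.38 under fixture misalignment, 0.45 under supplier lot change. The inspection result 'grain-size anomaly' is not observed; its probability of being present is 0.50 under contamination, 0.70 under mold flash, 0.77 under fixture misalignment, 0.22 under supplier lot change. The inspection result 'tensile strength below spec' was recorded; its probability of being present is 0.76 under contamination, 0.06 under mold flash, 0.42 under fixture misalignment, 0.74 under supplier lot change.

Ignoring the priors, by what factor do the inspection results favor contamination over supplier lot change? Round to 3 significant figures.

Take the product of per-inspection result likelihoods under each hypothesis (using 1 − P(present | H) for each absent inspection result), then divide.
  contamination: 0.75 × 0.69 × (1 − 0.50) × 0.76 = 0.19665
  supplier lot change: 0.17 × 0.45 × (1 − 0.22) × 0.74 = 0.044156
Bayes factor = 0.19665 / 0.044156 ≈ 4.45

4.45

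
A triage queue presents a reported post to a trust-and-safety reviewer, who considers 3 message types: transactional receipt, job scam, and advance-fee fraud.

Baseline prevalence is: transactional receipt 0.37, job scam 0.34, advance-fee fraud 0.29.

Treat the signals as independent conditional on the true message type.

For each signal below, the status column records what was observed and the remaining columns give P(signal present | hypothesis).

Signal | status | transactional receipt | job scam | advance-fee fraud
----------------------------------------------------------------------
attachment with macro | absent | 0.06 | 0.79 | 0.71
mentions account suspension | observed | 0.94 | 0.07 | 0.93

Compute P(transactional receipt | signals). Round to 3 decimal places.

For each hypothesis, the unnormalized posterior weight is prior × product of the signal likelihoods (using 1 − P(present | H) for each absent signal):
  transactional receipt: 0.37 × (1 − 0.06) × 0.94 = 0.32693
  job scam: 0.34 × (1 − 0.79) × 0.07 = 0.004998
  advance-fee fraud: 0.29 × (1 − 0.71) × 0.93 = 0.078213
Normalizing constant Z = 0.32693 + 0.004998 + 0.078213 = 0.41014.
P(transactional receipt | evidence) = 0.32693 / 0.41014 ≈ 0.797.

0.797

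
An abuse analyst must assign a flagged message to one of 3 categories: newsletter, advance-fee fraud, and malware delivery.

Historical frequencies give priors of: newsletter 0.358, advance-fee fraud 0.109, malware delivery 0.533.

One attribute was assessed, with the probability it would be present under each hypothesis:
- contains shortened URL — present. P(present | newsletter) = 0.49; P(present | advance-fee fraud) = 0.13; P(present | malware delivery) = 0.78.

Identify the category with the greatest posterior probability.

For each hypothesis, the unnormalized posterior weight is prior × likelihood:
  newsletter: 0.358 × 0.49 = 0.17542
  advance-fee fraud: 0.109 × 0.13 = 0.01417
  malware delivery: 0.533 × 0.78 = 0.41574
Normalizing constant Z = 0.17542 + 0.01417 + 0.41574 = 0.60533.
P(newsletter | evidence) ≈ 0.17542 / 0.60533 ≈ 0.290
P(advance-fee fraud | evidence) ≈ 0.01417 / 0.60533 ≈ 0.023
P(malware delivery | evidence) ≈ 0.41574 / 0.60533 ≈ 0.687
The largest is 0.687, so malware delivery is most probable.

malware delivery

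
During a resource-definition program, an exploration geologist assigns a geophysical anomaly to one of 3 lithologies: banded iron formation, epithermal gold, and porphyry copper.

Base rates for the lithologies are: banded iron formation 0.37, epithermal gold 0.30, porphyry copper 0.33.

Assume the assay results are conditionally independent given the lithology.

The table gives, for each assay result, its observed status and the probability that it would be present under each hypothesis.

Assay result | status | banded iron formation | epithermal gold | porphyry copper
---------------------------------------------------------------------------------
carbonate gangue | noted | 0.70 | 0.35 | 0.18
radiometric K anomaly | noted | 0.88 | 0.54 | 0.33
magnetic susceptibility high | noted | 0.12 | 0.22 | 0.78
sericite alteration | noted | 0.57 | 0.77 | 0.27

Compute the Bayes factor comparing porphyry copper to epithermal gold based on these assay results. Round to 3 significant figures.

Take the product of per-assay result likelihoods under each hypothesis, then divide.
  porphyry copper: 0.18 × 0.33 × 0.78 × 0.27 = 0.01251
  epithermal gold: 0.35 × 0.54 × 0.22 × 0.77 = 0.032017
Bayes factor = 0.01251 / 0.032017 ≈ 0.391

0.391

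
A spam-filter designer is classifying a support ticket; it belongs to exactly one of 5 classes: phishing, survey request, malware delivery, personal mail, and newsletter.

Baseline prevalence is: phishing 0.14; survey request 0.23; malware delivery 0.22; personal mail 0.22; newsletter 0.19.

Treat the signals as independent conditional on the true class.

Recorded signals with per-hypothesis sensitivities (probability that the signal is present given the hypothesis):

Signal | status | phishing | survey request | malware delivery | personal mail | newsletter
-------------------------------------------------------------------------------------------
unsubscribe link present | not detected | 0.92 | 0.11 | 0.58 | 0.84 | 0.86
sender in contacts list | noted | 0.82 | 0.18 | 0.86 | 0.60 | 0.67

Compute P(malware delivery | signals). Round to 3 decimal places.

0.483

For each hypothesis, the unnormalized posterior weight is prior × product of the signal likelihoods (using 1 − P(present | H) for each absent signal):
  phishing: 0.14 × (1 − 0.92) × 0.82 = 0.009184
  survey request: 0.23 × (1 − 0.11) × 0.18 = 0.036846
  malware delivery: 0.22 × (1 − 0.58) × 0.86 = 0.079464
  personal mail: 0.22 × (1 − 0.84) × 0.60 = 0.02112
  newsletter: 0.19 × (1 − 0.86) × 0.67 = 0.017822
Normalizing constant Z = 0.009184 + 0.036846 + 0.079464 + 0.02112 + 0.017822 = 0.16444.
P(malware delivery | evidence) = 0.079464 / 0.16444 ≈ 0.483.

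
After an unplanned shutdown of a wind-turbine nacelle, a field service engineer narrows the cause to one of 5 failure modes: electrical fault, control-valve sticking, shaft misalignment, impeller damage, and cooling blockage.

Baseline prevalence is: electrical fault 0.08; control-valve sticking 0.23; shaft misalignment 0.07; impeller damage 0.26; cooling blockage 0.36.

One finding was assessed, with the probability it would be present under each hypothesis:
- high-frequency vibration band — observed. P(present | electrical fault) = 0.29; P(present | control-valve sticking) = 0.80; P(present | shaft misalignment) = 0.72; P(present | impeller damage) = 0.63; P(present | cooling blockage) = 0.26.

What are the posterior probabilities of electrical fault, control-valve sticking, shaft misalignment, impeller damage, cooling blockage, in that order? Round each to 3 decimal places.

0.045, 0.357, 0.098, 0.318, 0.182

Multiply each prior by the likelihood of the finding:
  electrical fault: 0.08 × 0.29 = 0.0232
  control-valve sticking: 0.23 × 0.80 = 0.184
  shaft misalignment: 0.07 × 0.72 = 0.0504
  impeller damage: 0.26 × 0.63 = 0.1638
  cooling blockage: 0.36 × 0.26 = 0.0936
Marginal likelihood of the evidence = 0.515.
P(electrical fault | evidence) = 0.0232 / 0.515 ≈ 0.045
P(control-valve sticking | evidence) = 0.184 / 0.515 ≈ 0.357
P(shaft misalignment | evidence) = 0.0504 / 0.515 ≈ 0.098
P(impeller damage | evidence) = 0.1638 / 0.515 ≈ 0.318
P(cooling blockage | evidence) = 0.0936 / 0.515 ≈ 0.182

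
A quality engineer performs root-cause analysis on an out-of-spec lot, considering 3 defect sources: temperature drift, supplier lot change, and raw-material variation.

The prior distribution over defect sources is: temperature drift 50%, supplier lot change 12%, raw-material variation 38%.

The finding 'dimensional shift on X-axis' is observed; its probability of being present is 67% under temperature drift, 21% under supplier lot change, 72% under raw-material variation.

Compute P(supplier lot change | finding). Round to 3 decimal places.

0.040

Multiply each prior by the likelihood of the finding:
  temperature drift: 0.50 × 0.67 = 0.335
  supplier lot change: 0.12 × 0.21 = 0.0252
  raw-material variation: 0.38 × 0.72 = 0.2736
Marginal likelihood of the evidence = 0.6338.
P(supplier lot change | evidence) = 0.0252 / 0.6338 ≈ 0.040.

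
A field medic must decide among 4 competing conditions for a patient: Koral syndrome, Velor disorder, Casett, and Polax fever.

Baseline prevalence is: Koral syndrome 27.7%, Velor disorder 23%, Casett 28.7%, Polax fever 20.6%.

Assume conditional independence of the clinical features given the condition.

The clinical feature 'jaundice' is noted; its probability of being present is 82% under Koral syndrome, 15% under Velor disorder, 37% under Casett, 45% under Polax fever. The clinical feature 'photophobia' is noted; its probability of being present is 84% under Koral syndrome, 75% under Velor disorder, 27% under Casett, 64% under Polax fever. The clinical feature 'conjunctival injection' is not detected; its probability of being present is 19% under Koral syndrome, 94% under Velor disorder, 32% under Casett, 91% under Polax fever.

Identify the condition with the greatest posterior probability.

Koral syndrome

Multiply each prior by the joint likelihood of the clinical feature pattern (using 1 − P(present | H) for each absent clinical feature):
  Koral syndrome: 0.277 × 0.82 × 0.84 × (1 − 0.19) = 0.15455
  Velor disorder: 0.230 × 0.15 × 0.75 × (1 − 0.94) = 0.0015525
  Casett: 0.287 × 0.37 × 0.27 × (1 − 0.32) = 0.019496
  Polax fever: 0.206 × 0.45 × 0.64 × (1 − 0.91) = 0.0053395
The unnormalized weights sum to 0.18093.
P(Koral syndrome | evidence) ≈ 0.15455 / 0.18093 ≈ 0.854
P(Velor disorder | evidence) ≈ 0.0015525 / 0.18093 ≈ 0.009
P(Casett | evidence) ≈ 0.019496 / 0.18093 ≈ 0.108
P(Polax fever | evidence) ≈ 0.0053395 / 0.18093 ≈ 0.030
The largest is 0.854, so Koral syndrome is most probable.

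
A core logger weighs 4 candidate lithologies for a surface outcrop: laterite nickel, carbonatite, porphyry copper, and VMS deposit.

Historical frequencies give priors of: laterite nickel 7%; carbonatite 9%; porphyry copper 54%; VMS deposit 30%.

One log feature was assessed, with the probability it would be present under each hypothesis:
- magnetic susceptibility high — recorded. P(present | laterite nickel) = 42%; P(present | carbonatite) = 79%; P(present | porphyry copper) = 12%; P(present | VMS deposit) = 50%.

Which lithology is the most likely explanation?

VMS deposit

By Bayes' rule, the unnormalized weight for each hypothesis is prior × likelihood:
  laterite nickel: 0.07 × 0.42 = 0.0294
  carbonatite: 0.09 × 0.79 = 0.0711
  porphyry copper: 0.54 × 0.12 = 0.0648
  VMS deposit: 0.30 × 0.50 = 0.15
Normalizing constant Z = 0.0294 + 0.0711 + 0.0648 + 0.15 = 0.3153.
P(laterite nickel | evidence) ≈ 0.0294 / 0.3153 ≈ 0.093
P(carbonatite | evidence) ≈ 0.0711 / 0.3153 ≈ 0.225
P(porphyry copper | evidence) ≈ 0.0648 / 0.3153 ≈ 0.206
P(VMS deposit | evidence) ≈ 0.15 / 0.3153 ≈ 0.476
The largest is 0.476, so VMS deposit is most probable.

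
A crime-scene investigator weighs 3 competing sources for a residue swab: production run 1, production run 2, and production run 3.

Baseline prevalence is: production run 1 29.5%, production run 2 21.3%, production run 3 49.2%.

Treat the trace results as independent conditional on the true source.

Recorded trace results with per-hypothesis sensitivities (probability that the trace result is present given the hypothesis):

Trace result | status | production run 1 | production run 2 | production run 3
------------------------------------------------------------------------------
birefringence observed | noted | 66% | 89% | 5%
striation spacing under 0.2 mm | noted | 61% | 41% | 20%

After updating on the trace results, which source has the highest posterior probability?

By Bayes' rule with conditional independence, the unnormalized weight for each hypothesis is prior × ∏ likelihoods:
  production run 1: 0.295 × 0.66 × 0.61 = 0.11877
  production run 2: 0.213 × 0.89 × 0.41 = 0.077724
  production run 3: 0.492 × 0.05 × 0.20 = 0.00492
The unnormalized weights sum to 0.20141.
P(production run 1 | evidence) ≈ 0.11877 / 0.20141 ≈ 0.590
P(production run 2 | evidence) ≈ 0.077724 / 0.20141 ≈ 0.386
P(production run 3 | evidence) ≈ 0.00492 / 0.20141 ≈ 0.024
The largest is 0.590, so production run 1 is most probable.

production run 1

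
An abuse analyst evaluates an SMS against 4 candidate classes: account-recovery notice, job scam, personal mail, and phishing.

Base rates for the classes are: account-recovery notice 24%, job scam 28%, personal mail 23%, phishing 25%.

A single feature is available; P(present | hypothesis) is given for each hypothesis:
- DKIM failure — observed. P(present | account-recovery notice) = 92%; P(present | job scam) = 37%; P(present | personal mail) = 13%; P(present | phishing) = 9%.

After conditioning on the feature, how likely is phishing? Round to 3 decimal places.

0.060

For each hypothesis, the unnormalized posterior weight is prior × likelihood:
  account-recovery notice: 0.24 × 0.92 = 0.2208
  job scam: 0.28 × 0.37 = 0.1036
  personal mail: 0.23 × 0.13 = 0.0299
  phishing: 0.25 × 0.09 = 0.0225
The unnormalized weights sum to 0.3768.
P(phishing | evidence) = 0.0225 / 0.3768 ≈ 0.060.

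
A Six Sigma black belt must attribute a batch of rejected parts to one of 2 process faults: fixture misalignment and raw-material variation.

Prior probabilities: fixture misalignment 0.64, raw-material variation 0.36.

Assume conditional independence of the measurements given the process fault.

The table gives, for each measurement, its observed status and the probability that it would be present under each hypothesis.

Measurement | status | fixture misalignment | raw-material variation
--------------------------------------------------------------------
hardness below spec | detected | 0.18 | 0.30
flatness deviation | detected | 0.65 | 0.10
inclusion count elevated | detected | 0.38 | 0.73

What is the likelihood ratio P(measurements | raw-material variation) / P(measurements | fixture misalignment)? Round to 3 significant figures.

Take the product of per-measurement likelihoods under each hypothesis, then divide.
  raw-material variation: 0.30 × 0.10 × 0.73 = 0.0219
  fixture misalignment: 0.18 × 0.65 × 0.38 = 0.04446
Bayes factor = 0.0219 / 0.04446 ≈ 0.493

0.493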